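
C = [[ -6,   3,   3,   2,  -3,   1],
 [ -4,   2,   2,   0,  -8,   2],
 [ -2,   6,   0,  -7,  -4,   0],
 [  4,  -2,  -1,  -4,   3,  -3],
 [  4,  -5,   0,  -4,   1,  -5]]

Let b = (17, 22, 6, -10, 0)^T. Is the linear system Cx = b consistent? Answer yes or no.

Row reduce the augmented matrix [C | b].
R2 ← R2 − (2/3)·R1: [0, 0, 0, -4/3, -6, 4/3, 32/3]
R3 ← R3 − (1/3)·R1: [0, 5, -1, -23/3, -3, -1/3, 1/3]
R4 ← R4 + (2/3)·R1: [0, 0, 1, -8/3, 1, -7/3, 4/3]
R5 ← R5 + (2/3)·R1: [0, -3, 2, -8/3, -1, -13/3, 34/3]
Swap R2 ↔ R3
R5 ← R5 + (3/5)·R2: [0, 0, 7/5, -109/15, -14/5, -68/15, 173/15]
Swap R3 ↔ R4
R5 ← R5 − (7/5)·R3: [0, 0, 0, -53/15, -21/5, -19/15, 29/3]
R5 ← R5 − (53/20)·R4: [0, 0, 0, 0, 117/10, -24/5, -93/5]
The echelon form has 5 nonzero rows, and every pivot lies in the first 6 columns, so rank(C) = rank([C|b]) = 5.
The system is consistent.

yes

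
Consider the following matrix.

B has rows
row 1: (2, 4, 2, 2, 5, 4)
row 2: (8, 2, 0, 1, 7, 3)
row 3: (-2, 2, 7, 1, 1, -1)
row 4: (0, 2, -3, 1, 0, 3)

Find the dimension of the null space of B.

Row reduce to echelon form.
R2 ← R2 − (4)·R1: [0, -14, -8, -7, -13, -13]
R3 ← R3 + R1: [0, 6, 9, 3, 6, 3]
R3 ← R3 + (3/7)·R2: [0, 0, 39/7, 0, 3/7, -18/7]
R4 ← R4 + (1/7)·R2: [0, 0, -29/7, 0, -13/7, 8/7]
R4 ← R4 + (29/39)·R3: [0, 0, 0, 0, -20/13, -10/13]
4 nonzero rows, so rank(B) = 4.
B has 6 columns; by rank–nullity, nullity = 6 − 4 = 2.

2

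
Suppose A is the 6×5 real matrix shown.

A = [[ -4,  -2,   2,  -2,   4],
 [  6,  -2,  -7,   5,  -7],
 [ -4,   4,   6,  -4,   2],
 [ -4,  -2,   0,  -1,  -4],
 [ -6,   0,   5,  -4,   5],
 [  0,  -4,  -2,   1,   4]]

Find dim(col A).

Row reduce to echelon form.
R2 ← R2 + (3/2)·R1: [0, -5, -4, 2, -1]
R3 ← R3 − R1: [0, 6, 4, -2, -2]
R4 ← R4 − R1: [0, 0, -2, 1, -8]
R5 ← R5 − (3/2)·R1: [0, 3, 2, -1, -1]
R3 ← R3 + (6/5)·R2: [0, 0, -4/5, 2/5, -16/5]
R5 ← R5 + (3/5)·R2: [0, 0, -2/5, 1/5, -8/5]
R6 ← R6 − (4/5)·R2: [0, 0, 6/5, -3/5, 24/5]
R4 ← R4 − (5/2)·R3: [0, 0, 0, 0, 0]
R5 ← R5 − (1/2)·R3: [0, 0, 0, 0, 0]
R6 ← R6 + (3/2)·R3: [0, 0, 0, 0, 0]
Echelon form has 3 nonzero rows, so rank(A) = 3.
The column space has dimension equal to the rank: 3.

3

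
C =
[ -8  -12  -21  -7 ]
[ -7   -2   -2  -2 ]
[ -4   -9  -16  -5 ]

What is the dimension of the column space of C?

3

Row reduce to echelon form.
R2 ← R2 − (7/8)·R1: [0, 17/2, 131/8, 33/8]
R3 ← R3 − (1/2)·R1: [0, -3, -11/2, -3/2]
R3 ← R3 + (6/17)·R2: [0, 0, 19/68, -3/68]
Echelon form has 3 nonzero rows, so rank(C) = 3.
The column space has dimension equal to the rank: 3.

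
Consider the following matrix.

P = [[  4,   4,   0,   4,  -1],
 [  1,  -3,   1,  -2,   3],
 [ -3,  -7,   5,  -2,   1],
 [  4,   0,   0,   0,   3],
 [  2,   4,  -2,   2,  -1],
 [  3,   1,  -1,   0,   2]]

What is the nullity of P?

Row reduce to echelon form.
R2 ← R2 − (1/4)·R1: [0, -4, 1, -3, 13/4]
R3 ← R3 + (3/4)·R1: [0, -4, 5, 1, 1/4]
R4 ← R4 − R1: [0, -4, 0, -4, 4]
R5 ← R5 − (1/2)·R1: [0, 2, -2, 0, -1/2]
R6 ← R6 − (3/4)·R1: [0, -2, -1, -3, 11/4]
R3 ← R3 − R2: [0, 0, 4, 4, -3]
R4 ← R4 − R2: [0, 0, -1, -1, 3/4]
R5 ← R5 + (1/2)·R2: [0, 0, -3/2, -3/2, 9/8]
R6 ← R6 − (1/2)·R2: [0, 0, -3/2, -3/2, 9/8]
R4 ← R4 + (1/4)·R3: [0, 0, 0, 0, 0]
R5 ← R5 + (3/8)·R3: [0, 0, 0, 0, 0]
R6 ← R6 + (3/8)·R3: [0, 0, 0, 0, 0]
3 nonzero rows, so rank(P) = 3.
P has 5 columns; by rank–nullity, nullity = 5 − 3 = 2.

2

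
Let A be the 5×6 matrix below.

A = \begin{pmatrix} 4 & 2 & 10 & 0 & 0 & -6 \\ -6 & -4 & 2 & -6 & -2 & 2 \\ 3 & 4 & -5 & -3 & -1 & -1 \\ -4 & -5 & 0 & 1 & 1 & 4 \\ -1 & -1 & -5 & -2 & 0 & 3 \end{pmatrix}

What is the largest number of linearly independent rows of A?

Row reduce to echelon form.
R2 ← R2 + (3/2)·R1: [0, -1, 17, -6, -2, -7]
R3 ← R3 − (3/4)·R1: [0, 5/2, -25/2, -3, -1, 7/2]
R4 ← R4 + R1: [0, -3, 10, 1, 1, -2]
R5 ← R5 + (1/4)·R1: [0, -1/2, -5/2, -2, 0, 3/2]
R3 ← R3 + (5/2)·R2: [0, 0, 30, -18, -6, -14]
R4 ← R4 − (3)·R2: [0, 0, -41, 19, 7, 19]
R5 ← R5 − (1/2)·R2: [0, 0, -11, 1, 1, 5]
R4 ← R4 + (41/30)·R3: [0, 0, 0, -28/5, -6/5, -2/15]
R5 ← R5 + (11/30)·R3: [0, 0, 0, -28/5, -6/5, -2/15]
R5 ← R5 − R4: [0, 0, 0, 0, 0, 0]
Echelon form has 4 nonzero rows, so rank(A) = 4.
The rank gives the maximum number of linearly independent rows: 4.

4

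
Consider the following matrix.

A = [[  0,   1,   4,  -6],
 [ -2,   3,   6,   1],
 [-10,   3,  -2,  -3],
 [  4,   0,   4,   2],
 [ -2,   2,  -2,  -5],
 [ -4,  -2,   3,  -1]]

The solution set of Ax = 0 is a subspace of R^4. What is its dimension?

Row reduce to echelon form.
Swap R1 ↔ R2
R3 ← R3 − (5)·R1: [0, -12, -32, -8]
R4 ← R4 + (2)·R1: [0, 6, 16, 4]
R5 ← R5 − R1: [0, -1, -8, -6]
R6 ← R6 − (2)·R1: [0, -8, -9, -3]
R3 ← R3 + (12)·R2: [0, 0, 16, -80]
R4 ← R4 − (6)·R2: [0, 0, -8, 40]
R5 ← R5 + R2: [0, 0, -4, -12]
R6 ← R6 + (8)·R2: [0, 0, 23, -51]
R4 ← R4 + (1/2)·R3: [0, 0, 0, 0]
R5 ← R5 + (1/4)·R3: [0, 0, 0, -32]
R6 ← R6 − (23/16)·R3: [0, 0, 0, 64]
Swap R4 ↔ R5
R6 ← R6 + (2)·R4: [0, 0, 0, 0]
4 nonzero rows, so rank(A) = 4.
A has 4 columns; by rank–nullity, nullity = 4 − 4 = 0.

0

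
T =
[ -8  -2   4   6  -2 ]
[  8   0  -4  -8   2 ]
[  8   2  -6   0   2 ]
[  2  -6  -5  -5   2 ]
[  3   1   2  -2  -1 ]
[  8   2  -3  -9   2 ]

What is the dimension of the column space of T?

4

Row reduce to echelon form.
R2 ← R2 + R1: [0, -2, 0, -2, 0]
R3 ← R3 + R1: [0, 0, -2, 6, 0]
R4 ← R4 + (1/4)·R1: [0, -13/2, -4, -7/2, 3/2]
R5 ← R5 + (3/8)·R1: [0, 1/4, 7/2, 1/4, -7/4]
R6 ← R6 + R1: [0, 0, 1, -3, 0]
R4 ← R4 − (13/4)·R2: [0, 0, -4, 3, 3/2]
R5 ← R5 + (1/8)·R2: [0, 0, 7/2, 0, -7/4]
R4 ← R4 − (2)·R3: [0, 0, 0, -9, 3/2]
R5 ← R5 + (7/4)·R3: [0, 0, 0, 21/2, -7/4]
R6 ← R6 + (1/2)·R3: [0, 0, 0, 0, 0]
R5 ← R5 + (7/6)·R4: [0, 0, 0, 0, 0]
Echelon form has 4 nonzero rows, so rank(T) = 4.
The column space has dimension equal to the rank: 4.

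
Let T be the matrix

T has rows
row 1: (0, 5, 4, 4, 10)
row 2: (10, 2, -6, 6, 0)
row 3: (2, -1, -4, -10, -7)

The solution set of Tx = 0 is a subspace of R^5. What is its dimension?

Row reduce to echelon form.
Swap R1 ↔ R2
R3 ← R3 − (1/5)·R1: [0, -7/5, -14/5, -56/5, -7]
R3 ← R3 + (7/25)·R2: [0, 0, -42/25, -252/25, -21/5]
3 nonzero rows, so rank(T) = 3.
T has 5 columns; by rank–nullity, nullity = 5 − 3 = 2.

2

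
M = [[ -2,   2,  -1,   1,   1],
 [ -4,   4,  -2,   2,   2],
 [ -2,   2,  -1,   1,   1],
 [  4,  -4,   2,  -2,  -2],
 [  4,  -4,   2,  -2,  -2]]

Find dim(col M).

Row reduce to echelon form.
R2 ← R2 − (2)·R1: [0, 0, 0, 0, 0]
R3 ← R3 − R1: [0, 0, 0, 0, 0]
R4 ← R4 + (2)·R1: [0, 0, 0, 0, 0]
R5 ← R5 + (2)·R1: [0, 0, 0, 0, 0]
Echelon form has 1 nonzero row, so rank(M) = 1.
The column space has dimension equal to the rank: 1.

1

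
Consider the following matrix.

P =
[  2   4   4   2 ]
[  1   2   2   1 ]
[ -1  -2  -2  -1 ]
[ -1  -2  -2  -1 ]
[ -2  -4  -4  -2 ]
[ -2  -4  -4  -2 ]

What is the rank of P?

1

Row reduce to echelon form.
R2 ← R2 − (1/2)·R1: [0, 0, 0, 0]
R3 ← R3 + (1/2)·R1: [0, 0, 0, 0]
R4 ← R4 + (1/2)·R1: [0, 0, 0, 0]
R5 ← R5 + R1: [0, 0, 0, 0]
R6 ← R6 + R1: [0, 0, 0, 0]
Echelon form has 1 nonzero row, so rank(P) = 1.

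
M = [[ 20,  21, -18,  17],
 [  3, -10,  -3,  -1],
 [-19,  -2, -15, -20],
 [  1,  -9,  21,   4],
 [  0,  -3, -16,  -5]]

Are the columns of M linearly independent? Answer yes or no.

Row reduce M to echelon form.
R2 ← R2 − (3/20)·R1: [0, -263/20, -3/10, -71/20]
R3 ← R3 + (19/20)·R1: [0, 359/20, -321/10, -77/20]
R4 ← R4 − (1/20)·R1: [0, -201/20, 219/10, 63/20]
R3 ← R3 + (359/263)·R2: [0, 0, -8550/263, -2287/263]
R4 ← R4 − (201/263)·R2: [0, 0, 5820/263, 1542/263]
R5 ← R5 − (60/263)·R2: [0, 0, -4190/263, -1102/263]
R4 ← R4 + (194/285)·R3: [0, 0, 0, -16/285]
R5 ← R5 − (419/855)·R3: [0, 0, 0, 61/855]
R5 ← R5 + (61/48)·R4: [0, 0, 0, 0]
4 pivots among 4 columns.
Every column is a pivot column, so the columns are linearly independent.

yes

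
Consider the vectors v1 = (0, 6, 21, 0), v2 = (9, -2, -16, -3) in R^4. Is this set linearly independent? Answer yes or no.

Form the matrix with these vectors as rows and row reduce.
Swap R1 ↔ R2
2 nonzero rows, so the 2 vectors span a space of dimension 2.
Since 2 = 2, the vectors are linearly independent.

yes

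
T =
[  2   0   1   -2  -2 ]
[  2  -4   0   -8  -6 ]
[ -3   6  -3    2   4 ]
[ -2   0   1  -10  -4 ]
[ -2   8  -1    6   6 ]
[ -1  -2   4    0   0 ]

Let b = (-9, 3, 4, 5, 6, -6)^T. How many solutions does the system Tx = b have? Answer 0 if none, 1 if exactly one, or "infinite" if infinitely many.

Row reduce the augmented matrix [T | b].
R2 ← R2 − R1: [0, -4, -1, -6, -4, 12]
R3 ← R3 + (3/2)·R1: [0, 6, -3/2, -1, 1, -19/2]
R4 ← R4 + R1: [0, 0, 2, -12, -6, -4]
R5 ← R5 + R1: [0, 8, 0, 4, 4, -3]
R6 ← R6 + (1/2)·R1: [0, -2, 9/2, -1, -1, -21/2]
R3 ← R3 + (3/2)·R2: [0, 0, -3, -10, -5, 17/2]
R5 ← R5 + (2)·R2: [0, 0, -2, -8, -4, 21]
R6 ← R6 − (1/2)·R2: [0, 0, 5, 2, 1, -33/2]
R4 ← R4 + (2/3)·R3: [0, 0, 0, -56/3, -28/3, 5/3]
R5 ← R5 − (2/3)·R3: [0, 0, 0, -4/3, -2/3, 46/3]
R6 ← R6 + (5/3)·R3: [0, 0, 0, -44/3, -22/3, -7/3]
R5 ← R5 − (1/14)·R4: [0, 0, 0, 0, 0, 213/14]
R6 ← R6 − (11/14)·R4: [0, 0, 0, 0, 0, -51/14]
R6 ← R6 + (17/71)·R5: [0, 0, 0, 0, 0, 0]
The echelon form has 5 nonzero rows; the last pivot sits in the augmented column, so rank(T) = 4 but rank([T|b]) = 5.
Since the ranks differ, the system is inconsistent.
It has no solutions.

0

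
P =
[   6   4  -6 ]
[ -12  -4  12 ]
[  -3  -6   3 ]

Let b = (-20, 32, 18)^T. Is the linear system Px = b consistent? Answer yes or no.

yes

Row reduce the augmented matrix [P | b].
R2 ← R2 + (2)·R1: [0, 4, 0, -8]
R3 ← R3 + (1/2)·R1: [0, -4, 0, 8]
R3 ← R3 + R2: [0, 0, 0, 0]
The echelon form has 2 nonzero rows, and every pivot lies in the first 3 columns, so rank(P) = rank([P|b]) = 2.
The system is consistent.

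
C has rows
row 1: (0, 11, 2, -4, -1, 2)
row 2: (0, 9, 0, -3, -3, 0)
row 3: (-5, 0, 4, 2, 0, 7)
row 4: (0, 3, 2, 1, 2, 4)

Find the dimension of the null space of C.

Row reduce to echelon form.
Swap R1 ↔ R3
R3 ← R3 − (11/9)·R2: [0, 0, 2, -1/3, 8/3, 2]
R4 ← R4 − (1/3)·R2: [0, 0, 2, 2, 3, 4]
R4 ← R4 − R3: [0, 0, 0, 7/3, 1/3, 2]
4 nonzero rows, so rank(C) = 4.
C has 6 columns; by rank–nullity, nullity = 6 − 4 = 2.

2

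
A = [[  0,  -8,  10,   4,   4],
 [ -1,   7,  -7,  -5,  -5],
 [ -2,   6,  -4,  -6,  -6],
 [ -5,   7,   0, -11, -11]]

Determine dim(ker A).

Row reduce to echelon form.
Swap R1 ↔ R2
R3 ← R3 − (2)·R1: [0, -8, 10, 4, 4]
R4 ← R4 − (5)·R1: [0, -28, 35, 14, 14]
R3 ← R3 − R2: [0, 0, 0, 0, 0]
R4 ← R4 − (7/2)·R2: [0, 0, 0, 0, 0]
2 nonzero rows, so rank(A) = 2.
A has 5 columns; by rank–nullity, nullity = 5 − 2 = 3.

3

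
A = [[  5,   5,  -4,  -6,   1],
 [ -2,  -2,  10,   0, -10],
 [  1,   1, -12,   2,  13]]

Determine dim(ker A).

3

Row reduce to echelon form.
R2 ← R2 + (2/5)·R1: [0, 0, 42/5, -12/5, -48/5]
R3 ← R3 − (1/5)·R1: [0, 0, -56/5, 16/5, 64/5]
R3 ← R3 + (4/3)·R2: [0, 0, 0, 0, 0]
2 nonzero rows, so rank(A) = 2.
A has 5 columns; by rank–nullity, nullity = 5 − 2 = 3.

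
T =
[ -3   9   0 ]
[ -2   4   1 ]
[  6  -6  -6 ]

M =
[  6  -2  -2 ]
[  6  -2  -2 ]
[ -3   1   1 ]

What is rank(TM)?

1

First compute TM:
[[ 36, -12, -12],
 [  9,  -3,  -3],
 [ 18,  -6,  -6]]
Now row reduce the product.
R2 ← R2 − (1/4)·R1: [0, 0, 0]
R3 ← R3 − (1/2)·R1: [0, 0, 0]
1 nonzero row, so rank(TM) = 1.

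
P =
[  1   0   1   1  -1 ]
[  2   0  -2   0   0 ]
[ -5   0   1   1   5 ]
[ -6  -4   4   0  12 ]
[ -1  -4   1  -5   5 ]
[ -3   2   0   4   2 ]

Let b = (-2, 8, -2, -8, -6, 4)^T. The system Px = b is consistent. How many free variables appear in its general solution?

1

Row reduce the augmented matrix [P | b].
R2 ← R2 − (2)·R1: [0, 0, -4, -2, 2, 12]
R3 ← R3 + (5)·R1: [0, 0, 6, 6, 0, -12]
R4 ← R4 + (6)·R1: [0, -4, 10, 6, 6, -20]
R5 ← R5 + R1: [0, -4, 2, -4, 4, -8]
R6 ← R6 + (3)·R1: [0, 2, 3, 7, -1, -2]
Swap R2 ↔ R4
R5 ← R5 − R2: [0, 0, -8, -10, -2, 12]
R6 ← R6 + (1/2)·R2: [0, 0, 8, 10, 2, -12]
R4 ← R4 + (2/3)·R3: [0, 0, 0, 2, 2, 4]
R5 ← R5 + (4/3)·R3: [0, 0, 0, -2, -2, -4]
R6 ← R6 − (4/3)·R3: [0, 0, 0, 2, 2, 4]
R5 ← R5 + R4: [0, 0, 0, 0, 0, 0]
R6 ← R6 − R4: [0, 0, 0, 0, 0, 0]
The echelon form has 4 nonzero rows, and every pivot lies in the first 5 columns, so rank(P) = rank([P|b]) = 4.
The system is consistent.
Free variables = (unknowns) − (rank) = 5 − 4 = 1.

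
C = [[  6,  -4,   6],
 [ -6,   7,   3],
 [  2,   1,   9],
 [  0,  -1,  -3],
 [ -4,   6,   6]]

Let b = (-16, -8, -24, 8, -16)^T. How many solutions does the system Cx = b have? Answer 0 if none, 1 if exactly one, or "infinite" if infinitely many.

Row reduce the augmented matrix [C | b].
R2 ← R2 + R1: [0, 3, 9, -24]
R3 ← R3 − (1/3)·R1: [0, 7/3, 7, -56/3]
R5 ← R5 + (2/3)·R1: [0, 10/3, 10, -80/3]
R3 ← R3 − (7/9)·R2: [0, 0, 0, 0]
R4 ← R4 + (1/3)·R2: [0, 0, 0, 0]
R5 ← R5 − (10/9)·R2: [0, 0, 0, 0]
The echelon form has 2 nonzero rows, and every pivot lies in the first 3 columns, so rank(C) = rank([C|b]) = 2.
The system is consistent.
rank = 2 < 3 unknowns, so there are infinitely many solutions.

infinite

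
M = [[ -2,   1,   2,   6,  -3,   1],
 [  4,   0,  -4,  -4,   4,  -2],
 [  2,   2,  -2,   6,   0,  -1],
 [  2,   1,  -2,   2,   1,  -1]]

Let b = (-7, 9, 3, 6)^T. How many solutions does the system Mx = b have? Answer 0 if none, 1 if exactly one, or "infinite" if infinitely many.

0

Row reduce the augmented matrix [M | b].
R2 ← R2 + (2)·R1: [0, 2, 0, 8, -2, 0, -5]
R3 ← R3 + R1: [0, 3, 0, 12, -3, 0, -4]
R4 ← R4 + R1: [0, 2, 0, 8, -2, 0, -1]
R3 ← R3 − (3/2)·R2: [0, 0, 0, 0, 0, 0, 7/2]
R4 ← R4 − R2: [0, 0, 0, 0, 0, 0, 4]
R4 ← R4 − (8/7)·R3: [0, 0, 0, 0, 0, 0, 0]
The echelon form has 3 nonzero rows; the last pivot sits in the augmented column, so rank(M) = 2 but rank([M|b]) = 3.
Since the ranks differ, the system is inconsistent.
It has no solutions.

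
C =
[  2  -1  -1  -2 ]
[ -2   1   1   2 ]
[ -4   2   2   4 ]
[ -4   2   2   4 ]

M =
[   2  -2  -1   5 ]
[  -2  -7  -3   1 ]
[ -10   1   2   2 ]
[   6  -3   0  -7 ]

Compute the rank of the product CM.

First compute CM:
[[  4,   8,  -1,  21],
 [ -4,  -8,   1, -21],
 [ -8, -16,   2, -42],
 [ -8, -16,   2, -42]]
Now row reduce the product.
R2 ← R2 + R1: [0, 0, 0, 0]
R3 ← R3 + (2)·R1: [0, 0, 0, 0]
R4 ← R4 + (2)·R1: [0, 0, 0, 0]
1 nonzero row, so rank(CM) = 1.

1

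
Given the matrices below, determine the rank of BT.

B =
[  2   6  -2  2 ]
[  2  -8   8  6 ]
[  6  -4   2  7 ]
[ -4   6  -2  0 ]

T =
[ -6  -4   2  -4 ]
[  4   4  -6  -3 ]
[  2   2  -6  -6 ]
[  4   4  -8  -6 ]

First compute BT:
[[ 16,  20, -36, -26],
 [ -4,   0, -44, -68],
 [-20,  -8, -32, -66],
 [ 44,  36, -32,  10]]
Now row reduce the product.
R2 ← R2 + (1/4)·R1: [0, 5, -53, -149/2]
R3 ← R3 + (5/4)·R1: [0, 17, -77, -197/2]
R4 ← R4 − (11/4)·R1: [0, -19, 67, 163/2]
R3 ← R3 − (17/5)·R2: [0, 0, 516/5, 774/5]
R4 ← R4 + (19/5)·R2: [0, 0, -672/5, -1008/5]
R4 ← R4 + (56/43)·R3: [0, 0, 0, 0]
3 nonzero rows, so rank(BT) = 3.

3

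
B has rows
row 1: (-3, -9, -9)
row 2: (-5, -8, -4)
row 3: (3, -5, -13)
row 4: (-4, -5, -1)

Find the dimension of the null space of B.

Row reduce to echelon form.
R2 ← R2 − (5/3)·R1: [0, 7, 11]
R3 ← R3 + R1: [0, -14, -22]
R4 ← R4 − (4/3)·R1: [0, 7, 11]
R3 ← R3 + (2)·R2: [0, 0, 0]
R4 ← R4 − R2: [0, 0, 0]
2 nonzero rows, so rank(B) = 2.
B has 3 columns; by rank–nullity, nullity = 3 − 2 = 1.

1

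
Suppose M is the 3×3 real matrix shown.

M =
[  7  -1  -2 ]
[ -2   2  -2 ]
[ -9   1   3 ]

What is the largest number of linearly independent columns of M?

Row reduce to echelon form.
R2 ← R2 + (2/7)·R1: [0, 12/7, -18/7]
R3 ← R3 + (9/7)·R1: [0, -2/7, 3/7]
R3 ← R3 + (1/6)·R2: [0, 0, 0]
Echelon form has 2 nonzero rows, so rank(M) = 2.
The rank gives the maximum number of linearly independent columns: 2.

2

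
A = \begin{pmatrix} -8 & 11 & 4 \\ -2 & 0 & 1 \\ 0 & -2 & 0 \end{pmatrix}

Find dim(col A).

2

Row reduce to echelon form.
R2 ← R2 − (1/4)·R1: [0, -11/4, 0]
R3 ← R3 − (8/11)·R2: [0, 0, 0]
Echelon form has 2 nonzero rows, so rank(A) = 2.
The column space has dimension equal to the rank: 2.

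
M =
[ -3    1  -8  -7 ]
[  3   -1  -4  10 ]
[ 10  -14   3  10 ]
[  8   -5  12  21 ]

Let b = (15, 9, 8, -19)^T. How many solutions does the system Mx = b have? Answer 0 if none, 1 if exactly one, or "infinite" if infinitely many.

1

Row reduce the augmented matrix [M | b].
R2 ← R2 + R1: [0, 0, -12, 3, 24]
R3 ← R3 + (10/3)·R1: [0, -32/3, -71/3, -40/3, 58]
R4 ← R4 + (8/3)·R1: [0, -7/3, -28/3, 7/3, 21]
Swap R2 ↔ R3
R4 ← R4 − (7/32)·R2: [0, 0, -133/32, 21/4, 133/16]
R4 ← R4 − (133/384)·R3: [0, 0, 0, 539/128, 0]
The echelon form has 4 nonzero rows, and every pivot lies in the first 4 columns, so rank(M) = rank([M|b]) = 4.
The system is consistent.
rank = 4 = number of unknowns, so the solution is unique.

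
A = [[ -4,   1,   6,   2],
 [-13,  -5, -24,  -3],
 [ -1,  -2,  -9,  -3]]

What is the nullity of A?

1

Row reduce to echelon form.
R2 ← R2 − (13/4)·R1: [0, -33/4, -87/2, -19/2]
R3 ← R3 − (1/4)·R1: [0, -9/4, -21/2, -7/2]
R3 ← R3 − (3/11)·R2: [0, 0, 15/11, -10/11]
3 nonzero rows, so rank(A) = 3.
A has 4 columns; by rank–nullity, nullity = 4 − 3 = 1.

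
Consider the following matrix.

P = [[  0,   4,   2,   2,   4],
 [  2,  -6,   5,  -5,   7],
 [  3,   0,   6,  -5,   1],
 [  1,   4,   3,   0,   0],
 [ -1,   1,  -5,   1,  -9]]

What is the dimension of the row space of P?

4

Row reduce to echelon form.
Swap R1 ↔ R2
R3 ← R3 − (3/2)·R1: [0, 9, -3/2, 5/2, -19/2]
R4 ← R4 − (1/2)·R1: [0, 7, 1/2, 5/2, -7/2]
R5 ← R5 + (1/2)·R1: [0, -2, -5/2, -3/2, -11/2]
R3 ← R3 − (9/4)·R2: [0, 0, -6, -2, -37/2]
R4 ← R4 − (7/4)·R2: [0, 0, -3, -1, -21/2]
R5 ← R5 + (1/2)·R2: [0, 0, -3/2, -1/2, -7/2]
R4 ← R4 − (1/2)·R3: [0, 0, 0, 0, -5/4]
R5 ← R5 − (1/4)·R3: [0, 0, 0, 0, 9/8]
R5 ← R5 + (9/10)·R4: [0, 0, 0, 0, 0]
Echelon form has 4 nonzero rows, so rank(P) = 4.
The row space has dimension equal to the rank: 4.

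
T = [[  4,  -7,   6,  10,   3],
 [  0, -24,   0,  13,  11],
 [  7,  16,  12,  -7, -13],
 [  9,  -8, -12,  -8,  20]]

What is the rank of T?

4

Row reduce to echelon form.
R3 ← R3 − (7/4)·R1: [0, 113/4, 3/2, -49/2, -73/4]
R4 ← R4 − (9/4)·R1: [0, 31/4, -51/2, -61/2, 53/4]
R3 ← R3 + (113/96)·R2: [0, 0, 3/2, -883/96, -509/96]
R4 ← R4 + (31/96)·R2: [0, 0, -51/2, -2525/96, 1613/96]
R4 ← R4 + (17)·R3: [0, 0, 0, -548/3, -220/3]
Echelon form has 4 nonzero rows, so rank(T) = 4.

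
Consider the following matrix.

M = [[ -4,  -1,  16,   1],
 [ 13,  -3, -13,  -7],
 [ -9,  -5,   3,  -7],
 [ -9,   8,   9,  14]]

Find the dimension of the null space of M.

Row reduce to echelon form.
R2 ← R2 + (13/4)·R1: [0, -25/4, 39, -15/4]
R3 ← R3 − (9/4)·R1: [0, -11/4, -33, -37/4]
R4 ← R4 − (9/4)·R1: [0, 41/4, -27, 47/4]
R3 ← R3 − (11/25)·R2: [0, 0, -1254/25, -38/5]
R4 ← R4 + (41/25)·R2: [0, 0, 924/25, 28/5]
R4 ← R4 + (14/19)·R3: [0, 0, 0, 0]
3 nonzero rows, so rank(M) = 3.
M has 4 columns; by rank–nullity, nullity = 4 − 3 = 1.

1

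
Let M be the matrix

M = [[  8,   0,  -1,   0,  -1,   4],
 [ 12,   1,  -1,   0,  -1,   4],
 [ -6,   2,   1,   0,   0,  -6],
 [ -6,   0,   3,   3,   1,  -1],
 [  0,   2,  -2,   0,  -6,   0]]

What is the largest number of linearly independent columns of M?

4

Row reduce to echelon form.
R2 ← R2 − (3/2)·R1: [0, 1, 1/2, 0, 1/2, -2]
R3 ← R3 + (3/4)·R1: [0, 2, 1/4, 0, -3/4, -3]
R4 ← R4 + (3/4)·R1: [0, 0, 9/4, 3, 1/4, 2]
R3 ← R3 − (2)·R2: [0, 0, -3/4, 0, -7/4, 1]
R5 ← R5 − (2)·R2: [0, 0, -3, 0, -7, 4]
R4 ← R4 + (3)·R3: [0, 0, 0, 3, -5, 5]
R5 ← R5 − (4)·R3: [0, 0, 0, 0, 0, 0]
Echelon form has 4 nonzero rows, so rank(M) = 4.
The rank gives the maximum number of linearly independent columns: 4.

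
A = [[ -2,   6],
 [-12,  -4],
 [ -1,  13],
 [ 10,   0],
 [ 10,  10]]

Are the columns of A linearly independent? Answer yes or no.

Row reduce A to echelon form.
R2 ← R2 − (6)·R1: [0, -40]
R3 ← R3 − (1/2)·R1: [0, 10]
R4 ← R4 + (5)·R1: [0, 30]
R5 ← R5 + (5)·R1: [0, 40]
R3 ← R3 + (1/4)·R2: [0, 0]
R4 ← R4 + (3/4)·R2: [0, 0]
R5 ← R5 + R2: [0, 0]
2 pivots among 2 columns.
Every column is a pivot column, so the columns are linearly independent.

yes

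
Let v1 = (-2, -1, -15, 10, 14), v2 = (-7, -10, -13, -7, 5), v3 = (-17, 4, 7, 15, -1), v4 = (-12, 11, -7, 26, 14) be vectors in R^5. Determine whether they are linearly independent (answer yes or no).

yes

Form the matrix with these vectors as rows and row reduce.
R2 ← R2 − (7/2)·R1: [0, -13/2, 79/2, -42, -44]
R3 ← R3 − (17/2)·R1: [0, 25/2, 269/2, -70, -120]
R4 ← R4 − (6)·R1: [0, 17, 83, -34, -70]
R3 ← R3 + (25/13)·R2: [0, 0, 2736/13, -1960/13, -2660/13]
R4 ← R4 + (34/13)·R2: [0, 0, 2422/13, -1870/13, -2406/13]
R4 ← R4 − (1211/1368)·R3: [0, 0, 0, -1775/171, -71/18]
4 nonzero rows, so the 4 vectors span a space of dimension 4.
Since 4 = 4, the vectors are linearly independent.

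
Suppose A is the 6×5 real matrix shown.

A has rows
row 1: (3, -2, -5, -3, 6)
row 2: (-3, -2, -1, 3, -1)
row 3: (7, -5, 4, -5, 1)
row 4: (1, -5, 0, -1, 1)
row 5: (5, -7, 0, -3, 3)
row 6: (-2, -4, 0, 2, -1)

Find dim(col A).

4

Row reduce to echelon form.
R2 ← R2 + R1: [0, -4, -6, 0, 5]
R3 ← R3 − (7/3)·R1: [0, -1/3, 47/3, 2, -13]
R4 ← R4 − (1/3)·R1: [0, -13/3, 5/3, 0, -1]
R5 ← R5 − (5/3)·R1: [0, -11/3, 25/3, 2, -7]
R6 ← R6 + (2/3)·R1: [0, -16/3, -10/3, 0, 3]
R3 ← R3 − (1/12)·R2: [0, 0, 97/6, 2, -161/12]
R4 ← R4 − (13/12)·R2: [0, 0, 49/6, 0, -77/12]
R5 ← R5 − (11/12)·R2: [0, 0, 83/6, 2, -139/12]
R6 ← R6 − (4/3)·R2: [0, 0, 14/3, 0, -11/3]
R4 ← R4 − (49/97)·R3: [0, 0, 0, -98/97, 35/97]
R5 ← R5 − (83/97)·R3: [0, 0, 0, 28/97, -10/97]
R6 ← R6 − (28/97)·R3: [0, 0, 0, -56/97, 20/97]
R5 ← R5 + (2/7)·R4: [0, 0, 0, 0, 0]
R6 ← R6 − (4/7)·R4: [0, 0, 0, 0, 0]
Echelon form has 4 nonzero rows, so rank(A) = 4.
The column space has dimension equal to the rank: 4.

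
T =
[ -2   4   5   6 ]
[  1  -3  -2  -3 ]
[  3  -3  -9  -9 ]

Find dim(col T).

2

Row reduce to echelon form.
R2 ← R2 + (1/2)·R1: [0, -1, 1/2, 0]
R3 ← R3 + (3/2)·R1: [0, 3, -3/2, 0]
R3 ← R3 + (3)·R2: [0, 0, 0, 0]
Echelon form has 2 nonzero rows, so rank(T) = 2.
The column space has dimension equal to the rank: 2.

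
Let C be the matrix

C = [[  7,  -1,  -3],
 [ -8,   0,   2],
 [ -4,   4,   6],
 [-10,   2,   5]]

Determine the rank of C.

2

Row reduce to echelon form.
R2 ← R2 + (8/7)·R1: [0, -8/7, -10/7]
R3 ← R3 + (4/7)·R1: [0, 24/7, 30/7]
R4 ← R4 + (10/7)·R1: [0, 4/7, 5/7]
R3 ← R3 + (3)·R2: [0, 0, 0]
R4 ← R4 + (1/2)·R2: [0, 0, 0]
Echelon form has 2 nonzero rows, so rank(C) = 2.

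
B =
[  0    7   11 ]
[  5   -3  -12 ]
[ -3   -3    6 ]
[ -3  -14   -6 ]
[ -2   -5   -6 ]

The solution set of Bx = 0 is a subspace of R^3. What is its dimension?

Row reduce to echelon form.
Swap R1 ↔ R2
R3 ← R3 + (3/5)·R1: [0, -24/5, -6/5]
R4 ← R4 + (3/5)·R1: [0, -79/5, -66/5]
R5 ← R5 + (2/5)·R1: [0, -31/5, -54/5]
R3 ← R3 + (24/35)·R2: [0, 0, 222/35]
R4 ← R4 + (79/35)·R2: [0, 0, 407/35]
R5 ← R5 + (31/35)·R2: [0, 0, -37/35]
R4 ← R4 − (11/6)·R3: [0, 0, 0]
R5 ← R5 + (1/6)·R3: [0, 0, 0]
3 nonzero rows, so rank(B) = 3.
B has 3 columns; by rank–nullity, nullity = 3 − 3 = 0.

0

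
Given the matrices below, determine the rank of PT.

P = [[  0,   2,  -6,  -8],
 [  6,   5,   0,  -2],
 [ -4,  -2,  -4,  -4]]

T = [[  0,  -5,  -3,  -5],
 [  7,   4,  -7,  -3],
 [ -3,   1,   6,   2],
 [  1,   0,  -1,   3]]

2

First compute PT:
[[ 24,   2, -42, -42],
 [ 33, -10, -51, -51],
 [ -6,   8,   6,   6]]
Now row reduce the product.
R2 ← R2 − (11/8)·R1: [0, -51/4, 27/4, 27/4]
R3 ← R3 + (1/4)·R1: [0, 17/2, -9/2, -9/2]
R3 ← R3 + (2/3)·R2: [0, 0, 0, 0]
2 nonzero rows, so rank(PT) = 2.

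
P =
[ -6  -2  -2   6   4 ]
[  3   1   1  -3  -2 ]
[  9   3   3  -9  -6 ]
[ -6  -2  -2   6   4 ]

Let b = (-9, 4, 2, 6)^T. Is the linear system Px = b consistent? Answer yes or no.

Row reduce the augmented matrix [P | b].
R2 ← R2 + (1/2)·R1: [0, 0, 0, 0, 0, -1/2]
R3 ← R3 + (3/2)·R1: [0, 0, 0, 0, 0, -23/2]
R4 ← R4 − R1: [0, 0, 0, 0, 0, 15]
R3 ← R3 − (23)·R2: [0, 0, 0, 0, 0, 0]
R4 ← R4 + (30)·R2: [0, 0, 0, 0, 0, 0]
The echelon form has 2 nonzero rows; the last pivot sits in the augmented column, so rank(P) = 1 but rank([P|b]) = 2.
Since the ranks differ, the system is inconsistent.

no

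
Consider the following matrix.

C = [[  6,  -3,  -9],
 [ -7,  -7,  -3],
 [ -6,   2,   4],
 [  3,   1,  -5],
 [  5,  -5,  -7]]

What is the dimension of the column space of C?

3

Row reduce to echelon form.
R2 ← R2 + (7/6)·R1: [0, -21/2, -27/2]
R3 ← R3 + R1: [0, -1, -5]
R4 ← R4 − (1/2)·R1: [0, 5/2, -1/2]
R5 ← R5 − (5/6)·R1: [0, -5/2, 1/2]
R3 ← R3 − (2/21)·R2: [0, 0, -26/7]
R4 ← R4 + (5/21)·R2: [0, 0, -26/7]
R5 ← R5 − (5/21)·R2: [0, 0, 26/7]
R4 ← R4 − R3: [0, 0, 0]
R5 ← R5 + R3: [0, 0, 0]
Echelon form has 3 nonzero rows, so rank(C) = 3.
The column space has dimension equal to the rank: 3.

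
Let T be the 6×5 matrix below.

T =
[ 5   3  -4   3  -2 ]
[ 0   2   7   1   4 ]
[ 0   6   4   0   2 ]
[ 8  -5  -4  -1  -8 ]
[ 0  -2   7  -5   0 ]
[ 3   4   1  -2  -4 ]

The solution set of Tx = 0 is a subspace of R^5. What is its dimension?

Row reduce to echelon form.
R4 ← R4 − (8/5)·R1: [0, -49/5, 12/5, -29/5, -24/5]
R6 ← R6 − (3/5)·R1: [0, 11/5, 17/5, -19/5, -14/5]
R3 ← R3 − (3)·R2: [0, 0, -17, -3, -10]
R4 ← R4 + (49/10)·R2: [0, 0, 367/10, -9/10, 74/5]
R5 ← R5 + R2: [0, 0, 14, -4, 4]
R6 ← R6 − (11/10)·R2: [0, 0, -43/10, -49/10, -36/5]
R4 ← R4 + (367/170)·R3: [0, 0, 0, -627/85, -577/85]
R5 ← R5 + (14/17)·R3: [0, 0, 0, -110/17, -72/17]
R6 ← R6 − (43/170)·R3: [0, 0, 0, -352/85, -397/85]
R5 ← R5 − (50/57)·R4: [0, 0, 0, 0, 98/57]
R6 ← R6 − (32/57)·R4: [0, 0, 0, 0, -49/57]
R6 ← R6 + (1/2)·R5: [0, 0, 0, 0, 0]
5 nonzero rows, so rank(T) = 5.
T has 5 columns; by rank–nullity, nullity = 5 − 5 = 0.

0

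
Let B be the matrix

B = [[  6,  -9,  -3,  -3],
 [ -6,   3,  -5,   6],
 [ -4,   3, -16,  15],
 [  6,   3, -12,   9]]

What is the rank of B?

4

Row reduce to echelon form.
R2 ← R2 + R1: [0, -6, -8, 3]
R3 ← R3 + (2/3)·R1: [0, -3, -18, 13]
R4 ← R4 − R1: [0, 12, -9, 12]
R3 ← R3 − (1/2)·R2: [0, 0, -14, 23/2]
R4 ← R4 + (2)·R2: [0, 0, -25, 18]
R4 ← R4 − (25/14)·R3: [0, 0, 0, -71/28]
Echelon form has 4 nonzero rows, so rank(B) = 4.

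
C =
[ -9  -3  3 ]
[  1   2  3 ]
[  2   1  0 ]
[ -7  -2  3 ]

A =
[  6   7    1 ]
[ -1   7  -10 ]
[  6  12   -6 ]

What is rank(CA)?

2

First compute CA:
[[-33, -48,   3],
 [ 22,  57, -37],
 [ 11,  21,  -8],
 [-22, -27,  -5]]
Now row reduce the product.
R2 ← R2 + (2/3)·R1: [0, 25, -35]
R3 ← R3 + (1/3)·R1: [0, 5, -7]
R4 ← R4 − (2/3)·R1: [0, 5, -7]
R3 ← R3 − (1/5)·R2: [0, 0, 0]
R4 ← R4 − (1/5)·R2: [0, 0, 0]
2 nonzero rows, so rank(CA) = 2.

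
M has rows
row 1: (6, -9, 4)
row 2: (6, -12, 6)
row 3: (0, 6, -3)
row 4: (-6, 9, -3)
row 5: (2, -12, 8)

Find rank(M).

Row reduce to echelon form.
R2 ← R2 − R1: [0, -3, 2]
R4 ← R4 + R1: [0, 0, 1]
R5 ← R5 − (1/3)·R1: [0, -9, 20/3]
R3 ← R3 + (2)·R2: [0, 0, 1]
R5 ← R5 − (3)·R2: [0, 0, 2/3]
R4 ← R4 − R3: [0, 0, 0]
R5 ← R5 − (2/3)·R3: [0, 0, 0]
Echelon form has 3 nonzero rows, so rank(M) = 3.

3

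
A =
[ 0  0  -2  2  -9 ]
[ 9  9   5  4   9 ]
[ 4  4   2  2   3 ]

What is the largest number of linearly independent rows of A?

Row reduce to echelon form.
Swap R1 ↔ R2
R3 ← R3 − (4/9)·R1: [0, 0, -2/9, 2/9, -1]
R3 ← R3 − (1/9)·R2: [0, 0, 0, 0, 0]
Echelon form has 2 nonzero rows, so rank(A) = 2.
The rank gives the maximum number of linearly independent rows: 2.

2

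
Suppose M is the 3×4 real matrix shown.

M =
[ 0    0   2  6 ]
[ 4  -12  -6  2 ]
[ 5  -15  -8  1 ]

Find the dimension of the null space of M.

2

Row reduce to echelon form.
Swap R1 ↔ R2
R3 ← R3 − (5/4)·R1: [0, 0, -1/2, -3/2]
R3 ← R3 + (1/4)·R2: [0, 0, 0, 0]
2 nonzero rows, so rank(M) = 2.
M has 4 columns; by rank–nullity, nullity = 4 − 2 = 2.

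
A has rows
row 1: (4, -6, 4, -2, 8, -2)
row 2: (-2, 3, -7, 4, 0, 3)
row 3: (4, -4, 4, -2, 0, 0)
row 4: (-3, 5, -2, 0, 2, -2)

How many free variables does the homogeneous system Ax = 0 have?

Row reduce to echelon form.
R2 ← R2 + (1/2)·R1: [0, 0, -5, 3, 4, 2]
R3 ← R3 − R1: [0, 2, 0, 0, -8, 2]
R4 ← R4 + (3/4)·R1: [0, 1/2, 1, -3/2, 8, -7/2]
Swap R2 ↔ R3
R4 ← R4 − (1/4)·R2: [0, 0, 1, -3/2, 10, -4]
R4 ← R4 + (1/5)·R3: [0, 0, 0, -9/10, 54/5, -18/5]
4 nonzero rows, so rank(A) = 4.
A has 6 columns; by rank–nullity, nullity = 6 − 4 = 2.

2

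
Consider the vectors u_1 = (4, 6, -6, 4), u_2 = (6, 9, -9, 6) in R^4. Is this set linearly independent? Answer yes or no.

Form the matrix with these vectors as rows and row reduce.
R2 ← R2 − (3/2)·R1: [0, 0, 0, 0]
1 nonzero row, so the 2 vectors span a space of dimension 1.
Since 1 < 2, the vectors are linearly dependent.

no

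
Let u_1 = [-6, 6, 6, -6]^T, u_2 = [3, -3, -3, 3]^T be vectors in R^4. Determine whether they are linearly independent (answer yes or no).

no

Form the matrix with these vectors as rows and row reduce.
R2 ← R2 + (1/2)·R1: [0, 0, 0, 0]
1 nonzero row, so the 2 vectors span a space of dimension 1.
Since 1 < 2, the vectors are linearly dependent.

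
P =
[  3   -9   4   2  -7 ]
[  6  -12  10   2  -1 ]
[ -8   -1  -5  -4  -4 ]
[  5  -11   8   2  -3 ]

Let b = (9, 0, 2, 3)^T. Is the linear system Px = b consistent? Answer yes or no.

Row reduce the augmented matrix [P | b].
R2 ← R2 − (2)·R1: [0, 6, 2, -2, 13, -18]
R3 ← R3 + (8/3)·R1: [0, -25, 17/3, 4/3, -68/3, 26]
R4 ← R4 − (5/3)·R1: [0, 4, 4/3, -4/3, 26/3, -12]
R3 ← R3 + (25/6)·R2: [0, 0, 14, -7, 63/2, -49]
R4 ← R4 − (2/3)·R2: [0, 0, 0, 0, 0, 0]
The echelon form has 3 nonzero rows, and every pivot lies in the first 5 columns, so rank(P) = rank([P|b]) = 3.
The system is consistent.

yes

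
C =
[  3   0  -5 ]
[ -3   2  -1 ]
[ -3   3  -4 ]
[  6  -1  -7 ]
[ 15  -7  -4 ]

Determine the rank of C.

2

Row reduce to echelon form.
R2 ← R2 + R1: [0, 2, -6]
R3 ← R3 + R1: [0, 3, -9]
R4 ← R4 − (2)·R1: [0, -1, 3]
R5 ← R5 − (5)·R1: [0, -7, 21]
R3 ← R3 − (3/2)·R2: [0, 0, 0]
R4 ← R4 + (1/2)·R2: [0, 0, 0]
R5 ← R5 + (7/2)·R2: [0, 0, 0]
Echelon form has 2 nonzero rows, so rank(C) = 2.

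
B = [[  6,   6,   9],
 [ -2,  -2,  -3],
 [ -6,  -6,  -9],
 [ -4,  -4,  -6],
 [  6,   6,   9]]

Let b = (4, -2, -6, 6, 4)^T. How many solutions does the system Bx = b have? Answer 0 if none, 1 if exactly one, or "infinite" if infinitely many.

0

Row reduce the augmented matrix [B | b].
R2 ← R2 + (1/3)·R1: [0, 0, 0, -2/3]
R3 ← R3 + R1: [0, 0, 0, -2]
R4 ← R4 + (2/3)·R1: [0, 0, 0, 26/3]
R5 ← R5 − R1: [0, 0, 0, 0]
R3 ← R3 − (3)·R2: [0, 0, 0, 0]
R4 ← R4 + (13)·R2: [0, 0, 0, 0]
The echelon form has 2 nonzero rows; the last pivot sits in the augmented column, so rank(B) = 1 but rank([B|b]) = 2.
Since the ranks differ, the system is inconsistent.
It has no solutions.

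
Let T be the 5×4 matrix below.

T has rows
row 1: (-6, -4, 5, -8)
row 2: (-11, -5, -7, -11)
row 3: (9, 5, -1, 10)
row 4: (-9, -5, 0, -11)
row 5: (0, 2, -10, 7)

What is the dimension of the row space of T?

Row reduce to echelon form.
R2 ← R2 − (11/6)·R1: [0, 7/3, -97/6, 11/3]
R3 ← R3 + (3/2)·R1: [0, -1, 13/2, -2]
R4 ← R4 − (3/2)·R1: [0, 1, -15/2, 1]
R3 ← R3 + (3/7)·R2: [0, 0, -3/7, -3/7]
R4 ← R4 − (3/7)·R2: [0, 0, -4/7, -4/7]
R5 ← R5 − (6/7)·R2: [0, 0, 27/7, 27/7]
R4 ← R4 − (4/3)·R3: [0, 0, 0, 0]
R5 ← R5 + (9)·R3: [0, 0, 0, 0]
Echelon form has 3 nonzero rows, so rank(T) = 3.
The row space has dimension equal to the rank: 3.

3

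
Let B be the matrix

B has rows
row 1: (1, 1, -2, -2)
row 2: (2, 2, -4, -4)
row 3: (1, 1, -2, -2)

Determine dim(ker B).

Row reduce to echelon form.
R2 ← R2 − (2)·R1: [0, 0, 0, 0]
R3 ← R3 − R1: [0, 0, 0, 0]
1 nonzero row, so rank(B) = 1.
B has 4 columns; by rank–nullity, nullity = 4 − 1 = 3.

3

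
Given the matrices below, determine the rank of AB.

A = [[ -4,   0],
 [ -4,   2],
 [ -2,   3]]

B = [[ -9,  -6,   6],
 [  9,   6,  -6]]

First compute AB:
[[ 36,  24, -24],
 [ 54,  36, -36],
 [ 45,  30, -30]]
Now row reduce the product.
R2 ← R2 − (3/2)·R1: [0, 0, 0]
R3 ← R3 − (5/4)·R1: [0, 0, 0]
1 nonzero row, so rank(AB) = 1.

1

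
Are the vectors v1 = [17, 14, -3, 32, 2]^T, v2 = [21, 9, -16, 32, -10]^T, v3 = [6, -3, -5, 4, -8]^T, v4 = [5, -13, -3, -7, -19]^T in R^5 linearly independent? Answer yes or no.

Form the matrix with these vectors as rows and row reduce.
R2 ← R2 − (21/17)·R1: [0, -141/17, -209/17, -128/17, -212/17]
R3 ← R3 − (6/17)·R1: [0, -135/17, -67/17, -124/17, -148/17]
R4 ← R4 − (5/17)·R1: [0, -291/17, -36/17, -279/17, -333/17]
R3 ← R3 − (45/47)·R2: [0, 0, 368/47, -4/47, 152/47]
R4 ← R4 − (97/47)·R2: [0, 0, 1093/47, -41/47, 289/47]
R4 ← R4 − (1093/368)·R3: [0, 0, 0, -57/92, -159/46]
4 nonzero rows, so the 4 vectors span a space of dimension 4.
Since 4 = 4, the vectors are linearly independent.

yes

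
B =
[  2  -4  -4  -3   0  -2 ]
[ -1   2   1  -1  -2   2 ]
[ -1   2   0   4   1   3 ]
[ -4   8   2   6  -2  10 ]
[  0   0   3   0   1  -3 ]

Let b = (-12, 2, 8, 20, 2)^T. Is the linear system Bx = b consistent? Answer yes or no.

yes

Row reduce the augmented matrix [B | b].
R2 ← R2 + (1/2)·R1: [0, 0, -1, -5/2, -2, 1, -4]
R3 ← R3 + (1/2)·R1: [0, 0, -2, 5/2, 1, 2, 2]
R4 ← R4 + (2)·R1: [0, 0, -6, 0, -2, 6, -4]
R3 ← R3 − (2)·R2: [0, 0, 0, 15/2, 5, 0, 10]
R4 ← R4 − (6)·R2: [0, 0, 0, 15, 10, 0, 20]
R5 ← R5 + (3)·R2: [0, 0, 0, -15/2, -5, 0, -10]
R4 ← R4 − (2)·R3: [0, 0, 0, 0, 0, 0, 0]
R5 ← R5 + R3: [0, 0, 0, 0, 0, 0, 0]
The echelon form has 3 nonzero rows, and every pivot lies in the first 6 columns, so rank(B) = rank([B|b]) = 3.
The system is consistent.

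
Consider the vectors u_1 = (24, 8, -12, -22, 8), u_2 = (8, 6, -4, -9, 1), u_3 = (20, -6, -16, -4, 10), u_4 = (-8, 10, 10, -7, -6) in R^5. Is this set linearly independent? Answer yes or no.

no

Form the matrix with these vectors as rows and row reduce.
R2 ← R2 − (1/3)·R1: [0, 10/3, 0, -5/3, -5/3]
R3 ← R3 − (5/6)·R1: [0, -38/3, -6, 43/3, 10/3]
R4 ← R4 + (1/3)·R1: [0, 38/3, 6, -43/3, -10/3]
R3 ← R3 + (19/5)·R2: [0, 0, -6, 8, -3]
R4 ← R4 − (19/5)·R2: [0, 0, 6, -8, 3]
R4 ← R4 + R3: [0, 0, 0, 0, 0]
3 nonzero rows, so the 4 vectors span a space of dimension 3.
Since 3 < 4, the vectors are linearly dependent.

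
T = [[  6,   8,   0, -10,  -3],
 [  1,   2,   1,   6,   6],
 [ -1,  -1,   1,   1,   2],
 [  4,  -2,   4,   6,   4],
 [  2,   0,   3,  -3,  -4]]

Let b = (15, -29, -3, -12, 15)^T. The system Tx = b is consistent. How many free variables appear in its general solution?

0

Row reduce the augmented matrix [T | b].
R2 ← R2 − (1/6)·R1: [0, 2/3, 1, 23/3, 13/2, -63/2]
R3 ← R3 + (1/6)·R1: [0, 1/3, 1, -2/3, 3/2, -1/2]
R4 ← R4 − (2/3)·R1: [0, -22/3, 4, 38/3, 6, -22]
R5 ← R5 − (1/3)·R1: [0, -8/3, 3, 1/3, -3, 10]
R3 ← R3 − (1/2)·R2: [0, 0, 1/2, -9/2, -7/4, 61/4]
R4 ← R4 + (11)·R2: [0, 0, 15, 97, 155/2, -737/2]
R5 ← R5 + (4)·R2: [0, 0, 7, 31, 23, -116]
R4 ← R4 − (30)·R3: [0, 0, 0, 232, 130, -826]
R5 ← R5 − (14)·R3: [0, 0, 0, 94, 95/2, -659/2]
R5 ← R5 − (47/116)·R4: [0, 0, 0, 0, -150/29, 150/29]
The echelon form has 5 nonzero rows, and every pivot lies in the first 5 columns, so rank(T) = rank([T|b]) = 5.
The system is consistent.
Free variables = (unknowns) − (rank) = 5 − 5 = 0.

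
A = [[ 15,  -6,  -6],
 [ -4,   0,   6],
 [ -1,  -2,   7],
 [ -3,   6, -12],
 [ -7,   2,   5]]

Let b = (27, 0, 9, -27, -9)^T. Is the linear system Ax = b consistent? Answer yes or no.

Row reduce the augmented matrix [A | b].
R2 ← R2 + (4/15)·R1: [0, -8/5, 22/5, 36/5]
R3 ← R3 + (1/15)·R1: [0, -12/5, 33/5, 54/5]
R4 ← R4 + (1/5)·R1: [0, 24/5, -66/5, -108/5]
R5 ← R5 + (7/15)·R1: [0, -4/5, 11/5, 18/5]
R3 ← R3 − (3/2)·R2: [0, 0, 0, 0]
R4 ← R4 + (3)·R2: [0, 0, 0, 0]
R5 ← R5 − (1/2)·R2: [0, 0, 0, 0]
The echelon form has 2 nonzero rows, and every pivot lies in the first 3 columns, so rank(A) = rank([A|b]) = 2.
The system is consistent.

yes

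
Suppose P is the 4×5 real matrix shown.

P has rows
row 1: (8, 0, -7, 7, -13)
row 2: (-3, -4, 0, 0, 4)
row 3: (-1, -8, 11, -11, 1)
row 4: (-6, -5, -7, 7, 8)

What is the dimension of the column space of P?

3

Row reduce to echelon form.
R2 ← R2 + (3/8)·R1: [0, -4, -21/8, 21/8, -7/8]
R3 ← R3 + (1/8)·R1: [0, -8, 81/8, -81/8, -5/8]
R4 ← R4 + (3/4)·R1: [0, -5, -49/4, 49/4, -7/4]
R3 ← R3 − (2)·R2: [0, 0, 123/8, -123/8, 9/8]
R4 ← R4 − (5/4)·R2: [0, 0, -287/32, 287/32, -21/32]
R4 ← R4 + (7/12)·R3: [0, 0, 0, 0, 0]
Echelon form has 3 nonzero rows, so rank(P) = 3.
The column space has dimension equal to the rank: 3.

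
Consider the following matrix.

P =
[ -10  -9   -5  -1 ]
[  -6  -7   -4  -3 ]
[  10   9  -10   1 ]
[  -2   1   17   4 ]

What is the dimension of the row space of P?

3

Row reduce to echelon form.
R2 ← R2 − (3/5)·R1: [0, -8/5, -1, -12/5]
R3 ← R3 + R1: [0, 0, -15, 0]
R4 ← R4 − (1/5)·R1: [0, 14/5, 18, 21/5]
R4 ← R4 + (7/4)·R2: [0, 0, 65/4, 0]
R4 ← R4 + (13/12)·R3: [0, 0, 0, 0]
Echelon form has 3 nonzero rows, so rank(P) = 3.
The row space has dimension equal to the rank: 3.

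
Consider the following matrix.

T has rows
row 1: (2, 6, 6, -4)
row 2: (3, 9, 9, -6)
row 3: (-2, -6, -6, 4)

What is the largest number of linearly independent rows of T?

Row reduce to echelon form.
R2 ← R2 − (3/2)·R1: [0, 0, 0, 0]
R3 ← R3 + R1: [0, 0, 0, 0]
Echelon form has 1 nonzero row, so rank(T) = 1.
The rank gives the maximum number of linearly independent rows: 1.

1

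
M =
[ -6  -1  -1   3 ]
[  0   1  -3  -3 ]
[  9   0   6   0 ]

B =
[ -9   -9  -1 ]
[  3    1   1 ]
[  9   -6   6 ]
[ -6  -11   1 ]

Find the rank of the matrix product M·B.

First compute MB:
[[ 24,  26,   2],
 [ -6,  52, -20],
 [-27, -117,  27]]
Now row reduce the product.
R2 ← R2 + (1/4)·R1: [0, 117/2, -39/2]
R3 ← R3 + (9/8)·R1: [0, -351/4, 117/4]
R3 ← R3 + (3/2)·R2: [0, 0, 0]
2 nonzero rows, so rank(MB) = 2.

2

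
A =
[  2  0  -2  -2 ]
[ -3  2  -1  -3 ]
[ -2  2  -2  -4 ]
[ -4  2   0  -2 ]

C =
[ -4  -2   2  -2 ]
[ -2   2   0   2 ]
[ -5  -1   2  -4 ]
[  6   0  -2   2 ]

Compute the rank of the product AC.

2

First compute AC:
[[-10,  -2,   4,   0],
 [ -5,  11,  -2,   8],
 [-10,  10,   0,   8],
 [  0,  12,  -4,   8]]
Now row reduce the product.
R2 ← R2 − (1/2)·R1: [0, 12, -4, 8]
R3 ← R3 − R1: [0, 12, -4, 8]
R3 ← R3 − R2: [0, 0, 0, 0]
R4 ← R4 − R2: [0, 0, 0, 0]
2 nonzero rows, so rank(AC) = 2.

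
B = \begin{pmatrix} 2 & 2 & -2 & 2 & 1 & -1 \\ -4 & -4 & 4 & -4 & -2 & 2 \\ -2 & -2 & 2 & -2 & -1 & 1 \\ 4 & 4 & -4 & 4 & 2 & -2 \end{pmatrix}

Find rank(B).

1

Row reduce to echelon form.
R2 ← R2 + (2)·R1: [0, 0, 0, 0, 0, 0]
R3 ← R3 + R1: [0, 0, 0, 0, 0, 0]
R4 ← R4 − (2)·R1: [0, 0, 0, 0, 0, 0]
Echelon form has 1 nonzero row, so rank(B) = 1.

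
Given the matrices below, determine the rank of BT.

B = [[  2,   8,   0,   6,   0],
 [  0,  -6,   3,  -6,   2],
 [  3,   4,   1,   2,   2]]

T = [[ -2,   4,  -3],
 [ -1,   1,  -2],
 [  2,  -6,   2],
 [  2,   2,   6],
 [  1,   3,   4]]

2

First compute BT:
[[  0,  28,  14],
 [  2, -30, -10],
 [ -2,  20,   5]]
Now row reduce the product.
Swap R1 ↔ R2
R3 ← R3 + R1: [0, -10, -5]
R3 ← R3 + (5/14)·R2: [0, 0, 0]
2 nonzero rows, so rank(BT) = 2.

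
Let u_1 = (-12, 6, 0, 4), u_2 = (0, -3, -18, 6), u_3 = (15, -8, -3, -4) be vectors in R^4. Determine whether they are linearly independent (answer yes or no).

Form the matrix with these vectors as rows and row reduce.
R3 ← R3 + (5/4)·R1: [0, -1/2, -3, 1]
R3 ← R3 − (1/6)·R2: [0, 0, 0, 0]
2 nonzero rows, so the 3 vectors span a space of dimension 2.
Since 2 < 3, the vectors are linearly dependent.

no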